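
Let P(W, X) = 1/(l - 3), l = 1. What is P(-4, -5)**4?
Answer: 1/16 ≈ 0.062500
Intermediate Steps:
P(W, X) = -1/2 (P(W, X) = 1/(1 - 3) = 1/(-2) = -1/2)
P(-4, -5)**4 = (-1/2)**4 = 1/16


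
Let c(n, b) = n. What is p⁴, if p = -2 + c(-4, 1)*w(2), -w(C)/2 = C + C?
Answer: 810000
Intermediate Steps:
w(C) = -4*C (w(C) = -2*(C + C) = -4*C)
p = 30 (p = -2 - (-16)*2 = -2 - 4*(-8) = -2 + 32 = 30)
p⁴ = 30⁴ = 810000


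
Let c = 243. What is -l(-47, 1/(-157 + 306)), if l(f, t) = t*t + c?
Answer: -5394844/22201 ≈ -243.00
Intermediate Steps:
l(f, t) = 243 + t² (l(f, t) = t*t + 243 = t² + 243 = 243 + t²)
-l(-47, 1/(-157 + 306)) = -(243 + (1/(-157 + 306))²) = -(243 + (1/149)²) = -(243 + 1/22201) = -1*5394844/22201 = -5394844/22201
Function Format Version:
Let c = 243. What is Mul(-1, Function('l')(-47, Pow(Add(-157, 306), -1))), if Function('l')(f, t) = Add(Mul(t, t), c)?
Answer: Rational(-5394844, 22201) ≈ -243.00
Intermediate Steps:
Function('l')(f, t) = Add(243, Pow(t, 2)) (Function('l')(f, t) = Add(Mul(t, t), 243) = Add(Pow(t, 2), 243) = Add(243, Pow(t, 2)))
Mul(-1, Function('l')(-47, Pow(Add(-157, 306), -1))) = Mul(-1, Add(243, Pow(Pow(Add(-157, 306), -1), 2))) = Mul(-1, Add(243, Pow(Pow(149, -1), 2))) = Mul(-1, Add(243, Pow(Rational(1, 149), 2))) = Mul(-1, Add(243, Rational(1, 22201))) = Mul(-1, Rational(5394844, 22201)) = Rational(-5394844, 22201)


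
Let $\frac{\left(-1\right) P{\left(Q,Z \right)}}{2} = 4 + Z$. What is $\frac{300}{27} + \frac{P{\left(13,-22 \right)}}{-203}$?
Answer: $\frac{19976}{1827} \approx 10.934$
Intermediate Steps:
$P{\left(Q,Z \right)} = -8 - 2 Z$ ($P{\left(Q,Z \right)} = - 2 \left(4 + Z\right) = -8 - 2 Z$)
$\frac{300}{27} + \frac{P{\left(13,-22 \right)}}{-203} = \frac{300}{27} + \frac{-8 - -44}{-203} = 300 \cdot \frac{1}{27} + \left(-8 + 44\right) \left(- \frac{1}{203}\right) = \frac{100}{9} + 36 \left(- \frac{1}{203}\right) = \frac{100}{9} - \frac{36}{203} = \frac{19976}{1827}$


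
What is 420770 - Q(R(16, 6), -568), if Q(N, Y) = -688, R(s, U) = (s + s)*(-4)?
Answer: 421458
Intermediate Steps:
R(s, U) = -8*s (R(s, U) = (2*s)*(-4) = -8*s)
420770 - Q(R(16, 6), -568) = 420770 - 1*(-688) = 420770 + 688 = 421458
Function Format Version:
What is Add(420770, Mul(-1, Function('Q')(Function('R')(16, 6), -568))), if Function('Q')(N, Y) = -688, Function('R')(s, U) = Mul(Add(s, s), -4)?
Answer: 421458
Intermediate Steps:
Function('R')(s, U) = Mul(-8, s) (Function('R')(s, U) = Mul(Mul(2, s), -4) = Mul(-8, s))
Add(420770, Mul(-1, Function('Q')(Function('R')(16, 6), -568))) = Add(420770, Mul(-1, -688)) = Add(420770, 688) = 421458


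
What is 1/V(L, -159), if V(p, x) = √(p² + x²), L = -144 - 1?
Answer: √274/3562 ≈ 0.0046471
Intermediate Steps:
L = -145
1/V(L, -159) = 1/(√((-145)² + (-159)²)) = 1/(√(21025 + 25281)) = 1/(√46306) = 1/(13*√274) = √274/3562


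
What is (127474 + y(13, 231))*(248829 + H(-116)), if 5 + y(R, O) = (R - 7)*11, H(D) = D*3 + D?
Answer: 31675230275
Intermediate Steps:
H(D) = 4*D (H(D) = 3*D + D = 4*D)
y(R, O) = -82 + 11*R (y(R, O) = -5 + (R - 7)*11 = -5 + (-7 + R)*11 = -5 + (-77 + 11*R) = -82 + 11*R)
(127474 + y(13, 231))*(248829 + H(-116)) = (127474 + (-82 + 11*13))*(248829 + 4*(-116)) = (127474 + (-82 + 143))*(248829 - 464) = (127474 + 61)*248365 = 127535*248365 = 31675230275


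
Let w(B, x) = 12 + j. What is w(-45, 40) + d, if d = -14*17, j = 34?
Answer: -192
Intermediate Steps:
w(B, x) = 46 (w(B, x) = 12 + 34 = 46)
d = -238
w(-45, 40) + d = 46 - 238 = -192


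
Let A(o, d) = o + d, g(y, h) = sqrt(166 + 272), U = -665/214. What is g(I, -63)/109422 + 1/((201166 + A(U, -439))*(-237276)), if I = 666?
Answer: -107/5096084968494 + sqrt(438)/109422 ≈ 0.00019126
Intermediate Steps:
U = -665/214 (U = -665*1/214 = -665/214 ≈ -3.1075)
g(y, h) = sqrt(438)
A(o, d) = d + o
g(I, -63)/109422 + 1/((201166 + A(U, -439))*(-237276)) = sqrt(438)/109422 + 1/((201166 + (-439 - 665/214))*(-237276)) = sqrt(438)*(1/109422) - 1/237276/(201166 - 94611/214) = sqrt(438)/109422 - 1/237276/(42954913/214) = sqrt(438)/109422 + (214/42954913)*(-1/237276) = sqrt(438)/109422 - 107/5096084968494 = -107/5096084968494 + sqrt(438)/109422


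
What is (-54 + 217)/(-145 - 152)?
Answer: -163/297 ≈ -0.54882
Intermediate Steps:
(-54 + 217)/(-145 - 152) = 163/(-297) = 163*(-1/297) = -163/297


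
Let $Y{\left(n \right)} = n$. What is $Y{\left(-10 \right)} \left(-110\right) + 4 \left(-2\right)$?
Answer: $1092$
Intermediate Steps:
$Y{\left(-10 \right)} \left(-110\right) + 4 \left(-2\right) = \left(-10\right) \left(-110\right) + 4 \left(-2\right) = 1100 - 8 = 1092$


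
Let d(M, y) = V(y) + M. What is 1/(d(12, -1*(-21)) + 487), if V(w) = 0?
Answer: 1/499 ≈ 0.0020040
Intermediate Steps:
d(M, y) = M (d(M, y) = 0 + M = M)
1/(d(12, -1*(-21)) + 487) = 1/(12 + 487) = 1/499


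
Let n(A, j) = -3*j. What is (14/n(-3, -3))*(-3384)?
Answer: -5264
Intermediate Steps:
(14/n(-3, -3))*(-3384) = (14/((-3*(-3))))*(-3384) = (14/9)*(-3384) = -5264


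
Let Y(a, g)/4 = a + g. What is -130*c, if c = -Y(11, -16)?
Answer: -2600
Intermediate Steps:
Y(a, g) = 4*a + 4*g (Y(a, g) = 4*(a + g) = 4*a + 4*g)
c = 20 (c = -(4*11 + 4*(-16)) = -(44 - 64) = -1*(-20) = 20)
-130*c = -130*20 = -2600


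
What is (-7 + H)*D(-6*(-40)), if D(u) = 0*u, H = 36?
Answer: 0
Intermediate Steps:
D(u) = 0
(-7 + H)*D(-6*(-40)) = (-7 + 36)*0 = 29*0 = 0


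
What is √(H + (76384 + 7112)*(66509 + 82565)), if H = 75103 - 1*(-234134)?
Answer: 3*√1383043549 ≈ 1.1157e+5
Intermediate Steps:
H = 309237 (H = 75103 + 234134 = 309237)
√(H + (76384 + 7112)*(66509 + 82565)) = √(309237 + (76384 + 7112)*(66509 + 82565)) = √(309237 + 83496*149074) = √(309237 + 12447082704) = √12447391941 = 3*√1383043549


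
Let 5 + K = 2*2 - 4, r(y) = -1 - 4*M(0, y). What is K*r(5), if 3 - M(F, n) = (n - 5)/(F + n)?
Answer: 65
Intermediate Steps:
M(F, n) = 3 - (-5 + n)/(F + n) (M(F, n) = 3 - (n - 5)/(F + n) = 3 - (-5 + n)/(F + n))
r(y) = -1 - 4*(5 + 2*y)/y (r(y) = -1 - 4*(5 + 2*y + 3*0)/(0 + y) = -1 - 4*(5 + 2*y + 0)/y = -1 - 4*(5 + 2*y)/y)
K = -5 (K = -5 + (2*2 - 4) = -5 + (4 - 4) = -5 + 0 = -5)
K*r(5) = -5*(-9 - 20/5) = -5*(-9 - 20*⅕) = -5*(-9 - 4) = -5*(-13) = 65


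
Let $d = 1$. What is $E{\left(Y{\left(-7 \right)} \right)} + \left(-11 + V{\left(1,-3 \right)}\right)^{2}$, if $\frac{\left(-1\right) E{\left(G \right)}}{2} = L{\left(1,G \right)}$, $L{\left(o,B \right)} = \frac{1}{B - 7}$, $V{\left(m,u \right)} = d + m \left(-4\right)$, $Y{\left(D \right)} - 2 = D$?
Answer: $\frac{1177}{6} \approx 196.17$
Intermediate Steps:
$Y{\left(D \right)} = 2 + D$
$V{\left(m,u \right)} = 1 - 4 m$ ($V{\left(m,u \right)} = 1 + m \left(-4\right) = 1 - 4 m$)
$L{\left(o,B \right)} = \frac{1}{-7 + B}$
$E{\left(G \right)} = - \frac{2}{-7 + G}$
$E{\left(Y{\left(-7 \right)} \right)} + \left(-11 + V{\left(1,-3 \right)}\right)^{2} = - \frac{2}{-7 + \left(2 - 7\right)} + \left(-11 + \left(1 - 4\right)\right)^{2} = - \frac{2}{-7 - 5} + \left(-11 + \left(1 - 4\right)\right)^{2} = - \frac{2}{-12} + \left(-11 - 3\right)^{2} = \left(-2\right) \left(- \frac{1}{12}\right) + \left(-14\right)^{2} = \frac{1}{6} + 196 = \frac{1177}{6}$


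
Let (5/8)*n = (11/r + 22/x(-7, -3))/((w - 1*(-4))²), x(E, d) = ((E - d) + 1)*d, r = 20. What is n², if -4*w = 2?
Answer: 7744/50625 ≈ 0.15297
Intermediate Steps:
w = -½ (w = -¼*2 = -½ ≈ -0.50000)
x(E, d) = d*(1 + E - d) (x(E, d) = (1 + E - d)*d = d*(1 + E - d))
n = 88/225 (n = 8*((11/20 + 22/((-3*(1 - 7 - 1*(-3)))))/((-½ - 1*(-4))²))/5 = 8*((11*(1/20) + 22/((-3*(1 - 7 + 3))))/((-½ + 4)²))/5 = 8*((11/20 + 22/((-3*(-3))))/((7/2)²))/5 = 8*((11/20 + 22/9)/(49/4))/5 = 8*((11/20 + 22*(⅑))*(4/49))/5 = 8*((11/20 + 22/9)*(4/49))/5 = 8*((539/180)*(4/49))/5 = (8/5)*(11/45) = 88/225 ≈ 0.39111)
n² = (88/225)² = 7744/50625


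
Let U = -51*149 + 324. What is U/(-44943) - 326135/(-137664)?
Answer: 5219663635/2062344384 ≈ 2.5309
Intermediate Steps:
U = -7275 (U = -7599 + 324 = -7275)
U/(-44943) - 326135/(-137664) = -7275/(-44943) - 326135/(-137664) = -7275*(-1/44943) - 326135*(-1/137664) = 2425/14981 + 326135/137664 = 5219663635/2062344384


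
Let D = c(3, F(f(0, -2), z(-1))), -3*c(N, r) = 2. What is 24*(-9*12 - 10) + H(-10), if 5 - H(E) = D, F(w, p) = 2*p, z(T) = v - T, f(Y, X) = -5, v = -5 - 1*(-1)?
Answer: -8479/3 ≈ -2826.3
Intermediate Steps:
v = -4 (v = -5 + 1 = -4)
z(T) = -4 - T
c(N, r) = -⅔ (c(N, r) = -⅓*2 = -⅔)
D = -⅔ ≈ -0.66667
H(E) = 17/3 (H(E) = 5 - 1*(-⅔) = 5 + ⅔ = 17/3)
24*(-9*12 - 10) + H(-10) = 24*(-9*12 - 10) + 17/3 = 24*(-108 - 10) + 17/3 = 24*(-118) + 17/3 = -2832 + 17/3 = -8479/3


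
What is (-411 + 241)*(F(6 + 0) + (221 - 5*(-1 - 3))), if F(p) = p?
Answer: -41990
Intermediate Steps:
(-411 + 241)*(F(6 + 0) + (221 - 5*(-1 - 3))) = (-411 + 241)*((6 + 0) + (221 - 5*(-1 - 3))) = -170*(6 + (221 - 5*(-4))) = -170*(6 + (221 - 1*(-20))) = -170*(6 + (221 + 20)) = -170*(6 + 241) = -170*247 = -41990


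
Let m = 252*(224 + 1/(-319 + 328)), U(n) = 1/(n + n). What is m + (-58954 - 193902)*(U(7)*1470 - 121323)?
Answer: 30650755084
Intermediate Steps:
U(n) = 1/(2*n)
m = 56476 (m = 252*(224 + 1/9) = 252*(2017/9) = 56476)
m + (-58954 - 193902)*(U(7)*1470 - 121323) = 56476 + (-58954 - 193902)*(((1/2)/7)*1470 - 121323) = 56476 - 252856*(((1/2)*(1/7))*1470 - 121323) = 56476 - 252856*((1/14)*1470 - 121323) = 56476 - 252856*(105 - 121323) = 56476 - 252856*(-121218) = 56476 + 30650698608 = 30650755084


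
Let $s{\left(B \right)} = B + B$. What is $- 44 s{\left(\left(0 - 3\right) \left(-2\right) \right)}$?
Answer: $-528$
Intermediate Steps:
$s{\left(B \right)} = 2 B$
$- 44 s{\left(\left(0 - 3\right) \left(-2\right) \right)} = - 44 \cdot 2 \left(0 - 3\right) \left(-2\right) = - 44 \cdot 2 \left(\left(-3\right) \left(-2\right)\right) = - 44 \cdot 2 \cdot 6 = \left(-44\right) 12 = -528$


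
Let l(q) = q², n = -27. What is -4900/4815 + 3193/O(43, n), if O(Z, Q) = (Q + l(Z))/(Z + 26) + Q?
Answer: -212205451/39483 ≈ -5374.6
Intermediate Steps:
O(Z, Q) = Q + (Q + Z²)/(26 + Z) (O(Z, Q) = (Q + Z²)/(Z + 26) + Q = (Q + Z²)/(26 + Z) + Q = Q + (Q + Z²)/(26 + Z))
-4900/4815 + 3193/O(43, n) = -4900/4815 + 3193/(((43² + 27*(-27) - 27*43)/(26 + 43))) = -4900*1/4815 + 3193/(((1849 - 729 - 1161)/69)) = -980/963 + 3193/(((1/69)*(-41))) = -980/963 + 3193/(-41/69) = -980/963 + 3193*(-69/41) = -980/963 - 220317/41 = -212205451/39483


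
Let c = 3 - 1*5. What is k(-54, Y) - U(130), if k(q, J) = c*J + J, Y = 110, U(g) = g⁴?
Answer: -285610110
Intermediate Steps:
c = -2 (c = 3 - 5 = -2)
k(q, J) = -J (k(q, J) = -2*J + J = -J)
k(-54, Y) - U(130) = -1*110 - 1*130⁴ = -110 - 1*285610000 = -110 - 285610000 = -285610110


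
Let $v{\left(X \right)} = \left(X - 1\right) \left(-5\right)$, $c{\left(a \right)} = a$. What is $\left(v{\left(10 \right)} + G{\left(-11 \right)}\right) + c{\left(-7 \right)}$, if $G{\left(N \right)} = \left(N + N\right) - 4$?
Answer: $-78$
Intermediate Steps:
$G{\left(N \right)} = -4 + 2 N$ ($G{\left(N \right)} = 2 N - 4 = -4 + 2 N$)
$v{\left(X \right)} = 5 - 5 X$ ($v{\left(X \right)} = \left(-1 + X\right) \left(-5\right) = 5 - 5 X$)
$\left(v{\left(10 \right)} + G{\left(-11 \right)}\right) + c{\left(-7 \right)} = \left(\left(5 - 50\right) + \left(-4 + 2 \left(-11\right)\right)\right) - 7 = \left(\left(5 - 50\right) - 26\right) - 7 = \left(-45 - 26\right) - 7 = -71 - 7 = -78$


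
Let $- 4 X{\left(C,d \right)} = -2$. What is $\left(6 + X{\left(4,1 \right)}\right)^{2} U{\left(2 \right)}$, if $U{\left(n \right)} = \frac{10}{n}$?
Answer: $\frac{845}{4} \approx 211.25$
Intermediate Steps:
$X{\left(C,d \right)} = \frac{1}{2}$ ($X{\left(C,d \right)} = \left(- \frac{1}{4}\right) \left(-2\right) = \frac{1}{2}$)
$\left(6 + X{\left(4,1 \right)}\right)^{2} U{\left(2 \right)} = \left(6 + \frac{1}{2}\right)^{2} \cdot \frac{10}{2} = \left(\frac{13}{2}\right)^{2} \cdot 10 \cdot \frac{1}{2} = \frac{169}{4} \cdot 5 = \frac{845}{4}$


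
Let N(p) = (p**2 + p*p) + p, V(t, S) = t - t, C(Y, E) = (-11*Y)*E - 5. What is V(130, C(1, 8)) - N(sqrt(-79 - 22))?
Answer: 202 - I*sqrt(101) ≈ 202.0 - 10.05*I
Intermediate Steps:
C(Y, E) = -5 - 11*E*Y (C(Y, E) = -11*E*Y - 5 = -5 - 11*E*Y)
V(t, S) = 0
N(p) = p + 2*p**2 (N(p) = (p**2 + p**2) + p = 2*p**2 + p = p + 2*p**2)
V(130, C(1, 8)) - N(sqrt(-79 - 22)) = 0 - sqrt(-79 - 22)*(1 + 2*sqrt(-79 - 22)) = 0 - sqrt(-101)*(1 + 2*sqrt(-101)) = 0 - I*sqrt(101)*(1 + 2*(I*sqrt(101))) = 0 - I*sqrt(101)*(1 + 2*I*sqrt(101)) = -I*sqrt(101)*(1 + 2*I*sqrt(101))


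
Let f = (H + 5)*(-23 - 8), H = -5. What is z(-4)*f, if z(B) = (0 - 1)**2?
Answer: 0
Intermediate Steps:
z(B) = 1 (z(B) = (-1)**2 = 1)
f = 0 (f = (-5 + 5)*(-23 - 8) = 0*(-31) = 0)
z(-4)*f = 1*0 = 0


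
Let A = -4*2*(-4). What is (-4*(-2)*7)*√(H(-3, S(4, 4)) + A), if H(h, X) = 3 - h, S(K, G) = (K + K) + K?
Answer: 56*√38 ≈ 345.21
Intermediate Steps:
S(K, G) = 3*K (S(K, G) = 2*K + K = 3*K)
A = 32 (A = -8*(-4) = 32)
(-4*(-2)*7)*√(H(-3, S(4, 4)) + A) = (-4*(-2)*7)*√((3 - 1*(-3)) + 32) = (8*7)*√((3 + 3) + 32) = 56*√(6 + 32) = 56*√38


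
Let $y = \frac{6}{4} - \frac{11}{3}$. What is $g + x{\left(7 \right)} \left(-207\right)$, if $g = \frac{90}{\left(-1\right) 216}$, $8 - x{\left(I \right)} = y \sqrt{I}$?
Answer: $- \frac{19877}{12} - \frac{897 \sqrt{7}}{2} \approx -2843.0$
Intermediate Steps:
$y = - \frac{13}{6}$ ($y = 6 \cdot \frac{1}{4} - \frac{11}{3} = \frac{3}{2} - \frac{11}{3} = - \frac{13}{6} \approx -2.1667$)
$x{\left(I \right)} = 8 + \frac{13 \sqrt{I}}{6}$ ($x{\left(I \right)} = 8 - - \frac{13 \sqrt{I}}{6} = 8 + \frac{13 \sqrt{I}}{6}$)
$g = - \frac{5}{12}$ ($g = \frac{90}{-216} = 90 \left(- \frac{1}{216}\right) = - \frac{5}{12} \approx -0.41667$)
$g + x{\left(7 \right)} \left(-207\right) = - \frac{5}{12} + \left(8 + \frac{13 \sqrt{7}}{6}\right) \left(-207\right) = - \frac{5}{12} - \left(1656 + \frac{897 \sqrt{7}}{2}\right) = - \frac{19877}{12} - \frac{897 \sqrt{7}}{2}$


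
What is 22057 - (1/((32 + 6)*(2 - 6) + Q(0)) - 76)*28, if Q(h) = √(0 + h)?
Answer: 919037/38 ≈ 24185.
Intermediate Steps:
Q(h) = √h
22057 - (1/((32 + 6)*(2 - 6) + Q(0)) - 76)*28 = 22057 - (1/((32 + 6)*(2 - 6) + √0) - 76)*28 = 22057 - (1/(38*(-4) + 0) - 76)*28 = 22057 - (1/(-152 + 0) - 76)*28 = 22057 - (1/(-152) - 76)*28 = 22057 - (-1/152 - 76)*28 = 22057 - (-11553)*28/152 = 22057 - 1*(-80871/38) = 22057 + 80871/38 = 919037/38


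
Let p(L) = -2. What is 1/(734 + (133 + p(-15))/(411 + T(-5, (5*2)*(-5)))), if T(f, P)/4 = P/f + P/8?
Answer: 426/312815 ≈ 0.0013618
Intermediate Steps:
T(f, P) = P/2 + 4*P/f (T(f, P) = 4*(P/f + P/8) = 4*(P/8 + P/f) = P/2 + 4*P/f)
1/(734 + (133 + p(-15))/(411 + T(-5, (5*2)*(-5)))) = 1/(734 + (133 - 2)/(411 + (½)*((5*2)*(-5))*(8 - 5)/(-5))) = 1/(734 + 131/(411 + (½)*(10*(-5))*(-⅕)*3)) = 1/(734 + 131/(411 + (½)*(-50)*(-⅕)*3)) = 1/(734 + 131/(411 + 15)) = 1/(734 + 131/426) = 1/(312815/426) = 426/312815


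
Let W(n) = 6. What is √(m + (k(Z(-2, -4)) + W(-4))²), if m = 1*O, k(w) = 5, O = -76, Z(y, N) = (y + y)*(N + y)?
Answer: 3*√5 ≈ 6.7082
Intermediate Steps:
Z(y, N) = 2*y*(N + y) (Z(y, N) = (2*y)*(N + y) = 2*y*(N + y))
m = -76 (m = 1*(-76) = -76)
√(m + (k(Z(-2, -4)) + W(-4))²) = √(-76 + (5 + 6)²) = √(-76 + 11²) = √(-76 + 121) = √45 = 3*√5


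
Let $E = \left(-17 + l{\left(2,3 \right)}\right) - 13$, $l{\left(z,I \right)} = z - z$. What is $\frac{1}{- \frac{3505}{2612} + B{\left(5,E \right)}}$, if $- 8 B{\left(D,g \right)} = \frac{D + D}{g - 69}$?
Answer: $- \frac{129294}{171865} \approx -0.7523$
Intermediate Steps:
$l{\left(z,I \right)} = 0$
$E = -30$ ($E = \left(-17 + 0\right) - 13 = -17 - 13 = -30$)
$B{\left(D,g \right)} = - \frac{D}{4 \left(-69 + g\right)}$ ($B{\left(D,g \right)} = - \frac{\left(D + D\right) \frac{1}{g - 69}}{8} = - \frac{2 D \frac{1}{-69 + g}}{8} = - \frac{D}{4 \left(-69 + g\right)}$)
$\frac{1}{- \frac{3505}{2612} + B{\left(5,E \right)}} = \frac{1}{- \frac{3505}{2612} - \frac{5}{-276 + 4 \left(-30\right)}} = \frac{1}{\left(-3505\right) \frac{1}{2612} - \frac{5}{-276 - 120}} = \frac{1}{- \frac{3505}{2612} - \frac{5}{-396}} = \frac{1}{- \frac{3505}{2612} - 5 \left(- \frac{1}{396}\right)} = \frac{1}{- \frac{3505}{2612} + \frac{5}{396}} = \frac{1}{- \frac{171865}{129294}} = - \frac{129294}{171865}$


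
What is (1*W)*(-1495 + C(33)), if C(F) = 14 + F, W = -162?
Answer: 234576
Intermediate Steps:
(1*W)*(-1495 + C(33)) = (1*(-162))*(-1495 + (14 + 33)) = -162*(-1495 + 47) = -162*(-1448) = 234576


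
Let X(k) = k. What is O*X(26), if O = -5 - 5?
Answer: -260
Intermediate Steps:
O = -10
O*X(26) = -10*26 = -260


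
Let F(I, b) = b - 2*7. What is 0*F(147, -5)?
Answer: 0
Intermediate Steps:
F(I, b) = -14 + b (F(I, b) = b - 14 = -14 + b)
0*F(147, -5) = 0*(-14 - 5) = 0*(-19) = 0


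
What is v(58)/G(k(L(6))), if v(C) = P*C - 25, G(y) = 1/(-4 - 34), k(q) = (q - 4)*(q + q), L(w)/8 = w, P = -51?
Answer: 113354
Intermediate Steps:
L(w) = 8*w
k(q) = 2*q*(-4 + q) (k(q) = (-4 + q)*(2*q) = 2*q*(-4 + q))
G(y) = -1/38 (G(y) = 1/(-38) = -1/38)
v(C) = -25 - 51*C (v(C) = -51*C - 25 = -25 - 51*C)
v(58)/G(k(L(6))) = (-25 - 51*58)/(-1/38) = (-25 - 2958)*(-38) = -2983*(-38) = 113354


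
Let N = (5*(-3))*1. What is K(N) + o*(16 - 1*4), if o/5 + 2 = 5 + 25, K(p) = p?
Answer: 1665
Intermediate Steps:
N = -15 (N = -15*1 = -15)
o = 140 (o = -10 + 5*(5 + 25) = -10 + 5*30 = -10 + 150 = 140)
K(N) + o*(16 - 1*4) = -15 + 140*(16 - 1*4) = -15 + 140*(16 - 4) = -15 + 140*12 = -15 + 1680 = 1665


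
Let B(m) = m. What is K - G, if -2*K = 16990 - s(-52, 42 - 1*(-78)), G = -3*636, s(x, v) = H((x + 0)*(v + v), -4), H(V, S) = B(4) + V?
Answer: -12825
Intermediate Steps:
H(V, S) = 4 + V
s(x, v) = 4 + 2*v*x (s(x, v) = 4 + (x + 0)*(v + v) = 4 + x*(2*v) = 4 + 2*v*x)
G = -1908
K = -14733 (K = -(16990 - (4 + 2*(42 - 1*(-78))*(-52)))/2 = -(16990 - (4 + 2*(42 + 78)*(-52)))/2 = -(16990 - (4 + 2*120*(-52)))/2 = -(16990 - (4 - 12480))/2 = -(16990 - 1*(-12476))/2 = -(16990 + 12476)/2 = -½*29466 = -14733)
K - G = -14733 - 1*(-1908) = -14733 + 1908 = -12825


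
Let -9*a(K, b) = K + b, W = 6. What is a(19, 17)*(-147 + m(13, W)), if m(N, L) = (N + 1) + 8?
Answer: 500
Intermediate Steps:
a(K, b) = -K/9 - b/9 (a(K, b) = -(K + b)/9 = -K/9 - b/9)
m(N, L) = 9 + N (m(N, L) = (1 + N) + 8 = 9 + N)
a(19, 17)*(-147 + m(13, W)) = (-1/9*19 - 1/9*17)*(-147 + (9 + 13)) = (-19/9 - 17/9)*(-147 + 22) = -4*(-125) = 500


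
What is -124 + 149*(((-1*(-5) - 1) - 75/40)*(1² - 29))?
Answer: -17979/2 ≈ -8989.5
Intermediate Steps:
-124 + 149*(((-1*(-5) - 1) - 75/40)*(1² - 29)) = -124 + 149*(((5 - 1) - 75*1/40)*(1 - 29)) = -124 + 149*((4 - 15/8)*(-28)) = -124 + 149*((17/8)*(-28)) = -124 + 149*(-119/2) = -124 - 17731/2 = -17979/2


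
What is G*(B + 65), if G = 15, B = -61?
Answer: 60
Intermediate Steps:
G*(B + 65) = 15*(-61 + 65) = 15*4 = 60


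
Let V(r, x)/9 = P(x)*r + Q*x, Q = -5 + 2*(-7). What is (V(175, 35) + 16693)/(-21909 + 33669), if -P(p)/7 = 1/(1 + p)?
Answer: 13869/15680 ≈ 0.88450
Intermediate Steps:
P(p) = -7/(1 + p)
Q = -19 (Q = -5 - 14 = -19)
V(r, x) = -171*x - 63*r/(1 + x) (V(r, x) = 9*((-7/(1 + x))*r - 19*x) = 9*(-7*r/(1 + x) - 19*x) = 9*(-19*x - 7*r/(1 + x)) = -171*x - 63*r/(1 + x))
(V(175, 35) + 16693)/(-21909 + 33669) = (9*(-7*175 - 19*35*(1 + 35))/(1 + 35) + 16693)/(-21909 + 33669) = (9*(-1225 - 19*35*36)/36 + 16693)/11760 = (9*(1/36)*(-1225 - 23940) + 16693)*(1/11760) = (9*(1/36)*(-25165) + 16693)*(1/11760) = (-25165/4 + 16693)*(1/11760) = (41607/4)*(1/11760) = 13869/15680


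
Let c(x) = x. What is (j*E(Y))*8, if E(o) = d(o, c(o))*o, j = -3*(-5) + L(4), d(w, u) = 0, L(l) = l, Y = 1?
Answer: 0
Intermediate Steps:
j = 19 (j = -3*(-5) + 4 = 15 + 4 = 19)
E(o) = 0 (E(o) = 0*o = 0)
(j*E(Y))*8 = (19*0)*8 = 0*8 = 0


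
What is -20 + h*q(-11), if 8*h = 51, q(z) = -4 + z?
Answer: -925/8 ≈ -115.63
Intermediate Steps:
h = 51/8 (h = (⅛)*51 = 51/8 ≈ 6.3750)
-20 + h*q(-11) = -20 + 51*(-4 - 11)/8 = -20 + (51/8)*(-15) = -20 - 765/8 = -925/8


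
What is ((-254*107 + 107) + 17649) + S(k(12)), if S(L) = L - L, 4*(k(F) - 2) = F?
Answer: -9422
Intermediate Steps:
k(F) = 2 + F/4
S(L) = 0
((-254*107 + 107) + 17649) + S(k(12)) = ((-254*107 + 107) + 17649) + 0 = ((-27178 + 107) + 17649) + 0 = (-27071 + 17649) + 0 = -9422 + 0 = -9422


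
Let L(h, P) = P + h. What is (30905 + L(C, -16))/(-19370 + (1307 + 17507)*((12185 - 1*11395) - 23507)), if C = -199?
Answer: -5115/71236168 ≈ -7.1803e-5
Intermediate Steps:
(30905 + L(C, -16))/(-19370 + (1307 + 17507)*((12185 - 1*11395) - 23507)) = (30905 + (-16 - 199))/(-19370 + (1307 + 17507)*((12185 - 1*11395) - 23507)) = (30905 - 215)/(-19370 + 18814*((12185 - 11395) - 23507)) = 30690/(-19370 + 18814*(790 - 23507)) = 30690/(-19370 + 18814*(-22717)) = 30690/(-19370 - 427397638) = 30690/(-427417008) = 30690*(-1/427417008) = -5115/71236168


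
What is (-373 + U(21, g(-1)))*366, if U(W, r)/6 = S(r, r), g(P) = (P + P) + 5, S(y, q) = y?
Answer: -129930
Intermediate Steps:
g(P) = 5 + 2*P (g(P) = 2*P + 5 = 5 + 2*P)
U(W, r) = 6*r
(-373 + U(21, g(-1)))*366 = (-373 + 6*(5 + 2*(-1)))*366 = (-373 + 6*(5 - 2))*366 = (-373 + 6*3)*366 = (-373 + 18)*366 = -355*366 = -129930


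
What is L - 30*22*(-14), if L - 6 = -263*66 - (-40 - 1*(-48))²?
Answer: -8176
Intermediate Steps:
L = -17416 (L = 6 + (-263*66 - (-40 - 1*(-48))²) = 6 + (-17358 - (-40 + 48)²) = 6 + (-17358 - 1*8²) = 6 + (-17358 - 1*64) = 6 + (-17358 - 64) = 6 - 17422 = -17416)
L - 30*22*(-14) = -17416 - 30*22*(-14) = -17416 - 660*(-14) = -17416 - 1*(-9240) = -17416 + 9240 = -8176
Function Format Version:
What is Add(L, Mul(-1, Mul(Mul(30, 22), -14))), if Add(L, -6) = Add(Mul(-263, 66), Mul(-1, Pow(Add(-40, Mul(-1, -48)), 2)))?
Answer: -8176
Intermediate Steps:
L = -17416 (L = Add(6, Add(Mul(-263, 66), Mul(-1, Pow(Add(-40, Mul(-1, -48)), 2)))) = Add(6, Add(-17358, Mul(-1, Pow(Add(-40, 48), 2)))) = Add(6, Add(-17358, Mul(-1, Pow(8, 2)))) = Add(6, Add(-17358, Mul(-1, 64))) = Add(6, Add(-17358, -64)) = Add(6, -17422) = -17416)
Add(L, Mul(-1, Mul(Mul(30, 22), -14))) = Add(-17416, Mul(-1, Mul(Mul(30, 22), -14))) = Add(-17416, Mul(-1, Mul(660, -14))) = Add(-17416, Mul(-1, -9240)) = Add(-17416, 9240) = -8176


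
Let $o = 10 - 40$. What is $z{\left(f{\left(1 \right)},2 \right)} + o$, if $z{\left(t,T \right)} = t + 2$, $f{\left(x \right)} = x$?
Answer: $-27$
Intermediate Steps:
$z{\left(t,T \right)} = 2 + t$
$o = -30$ ($o = 10 - 40 = -30$)
$z{\left(f{\left(1 \right)},2 \right)} + o = \left(2 + 1\right) - 30 = 3 - 30 = -27$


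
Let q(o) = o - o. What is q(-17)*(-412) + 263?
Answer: 263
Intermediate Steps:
q(o) = 0
q(-17)*(-412) + 263 = 0*(-412) + 263 = 0 + 263 = 263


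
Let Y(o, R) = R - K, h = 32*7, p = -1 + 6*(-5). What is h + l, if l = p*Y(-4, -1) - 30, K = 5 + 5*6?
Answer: 1310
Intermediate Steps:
K = 35 (K = 5 + 30 = 35)
p = -31 (p = -1 - 30 = -31)
h = 224
Y(o, R) = -35 + R (Y(o, R) = R - 1*35 = R - 35 = -35 + R)
l = 1086 (l = -31*(-35 - 1) - 30 = -31*(-36) - 30 = 1116 - 30 = 1086)
h + l = 224 + 1086 = 1310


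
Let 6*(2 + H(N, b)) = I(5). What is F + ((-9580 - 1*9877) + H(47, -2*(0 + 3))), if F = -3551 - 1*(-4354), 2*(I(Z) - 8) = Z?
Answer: -74617/4 ≈ -18654.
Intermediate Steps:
I(Z) = 8 + Z/2
H(N, b) = -¼ (H(N, b) = -2 + (8 + (½)*5)/6 = -2 + (8 + 5/2)/6 = -2 + (⅙)*(21/2) = -2 + 7/4 = -¼)
F = 803 (F = -3551 + 4354 = 803)
F + ((-9580 - 1*9877) + H(47, -2*(0 + 3))) = 803 + ((-9580 - 1*9877) - ¼) = 803 + ((-9580 - 9877) - ¼) = 803 + (-19457 - ¼) = 803 - 77829/4 = -74617/4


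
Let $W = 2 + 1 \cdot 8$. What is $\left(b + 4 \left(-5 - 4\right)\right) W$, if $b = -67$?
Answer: $-1030$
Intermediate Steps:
$W = 10$ ($W = 2 + 8 = 10$)
$\left(b + 4 \left(-5 - 4\right)\right) W = \left(-67 + 4 \left(-5 - 4\right)\right) 10 = \left(-67 + 4 \left(-9\right)\right) 10 = \left(-67 - 36\right) 10 = \left(-103\right) 10 = -1030$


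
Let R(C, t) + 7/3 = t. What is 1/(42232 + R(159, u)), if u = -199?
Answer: 3/126092 ≈ 2.3792e-5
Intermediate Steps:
R(C, t) = -7/3 + t
1/(42232 + R(159, u)) = 1/(42232 + (-7/3 - 199)) = 1/(42232 - 604/3) = 1/(126092/3) = 3/126092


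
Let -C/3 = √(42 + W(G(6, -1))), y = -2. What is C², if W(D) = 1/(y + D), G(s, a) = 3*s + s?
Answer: 8325/22 ≈ 378.41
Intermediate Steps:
G(s, a) = 4*s
W(D) = 1/(-2 + D)
C = -15*√814/22 (C = -3*√(42 + 1/(-2 + 4*6)) = -3*√(42 + 1/(-2 + 24)) = -3*√(42 + 1/22) = -15*√814/22 ≈ -19.453)
C² = (-15*√814/22)² = 8325/22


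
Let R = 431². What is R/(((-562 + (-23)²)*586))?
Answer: -185761/19338 ≈ -9.6060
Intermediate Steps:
R = 185761
R/(((-562 + (-23)²)*586)) = 185761/(((-562 + (-23)²)*586)) = 185761/(((-562 + 529)*586)) = 185761/((-33*586)) = 185761/(-19338) = 185761*(-1/19338) = -185761/19338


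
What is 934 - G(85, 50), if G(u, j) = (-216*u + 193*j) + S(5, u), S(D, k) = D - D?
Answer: 9644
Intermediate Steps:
S(D, k) = 0
G(u, j) = -216*u + 193*j (G(u, j) = (-216*u + 193*j) + 0 = -216*u + 193*j)
934 - G(85, 50) = 934 - (-216*85 + 193*50) = 934 - (-18360 + 9650) = 934 - 1*(-8710) = 934 + 8710 = 9644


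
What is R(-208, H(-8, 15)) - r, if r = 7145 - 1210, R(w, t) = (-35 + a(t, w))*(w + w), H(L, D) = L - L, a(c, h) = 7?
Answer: 5713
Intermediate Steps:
H(L, D) = 0
R(w, t) = -56*w (R(w, t) = (-35 + 7)*(w + w) = -56*w)
r = 5935
R(-208, H(-8, 15)) - r = -56*(-208) - 1*5935 = 11648 - 5935 = 5713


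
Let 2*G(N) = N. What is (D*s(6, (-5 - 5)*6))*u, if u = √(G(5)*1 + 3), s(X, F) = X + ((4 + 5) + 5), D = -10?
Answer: -100*√22 ≈ -469.04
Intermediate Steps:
G(N) = N/2
s(X, F) = 14 + X (s(X, F) = X + (9 + 5) = X + 14 = 14 + X)
u = √22/2 (u = √(((½)*5)*1 + 3) = √((5/2)*1 + 3) = √(5/2 + 3) = √(11/2) = √22/2 ≈ 2.3452)
(D*s(6, (-5 - 5)*6))*u = (-10*(14 + 6))*(√22/2) = (-10*20)*(√22/2) = -100*√22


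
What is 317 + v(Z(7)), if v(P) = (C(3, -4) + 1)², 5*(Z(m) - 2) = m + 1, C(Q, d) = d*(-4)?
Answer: 606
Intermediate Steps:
C(Q, d) = -4*d
Z(m) = 11/5 + m/5 (Z(m) = 2 + (m + 1)/5 = 2 + (1 + m)/5 = 2 + (⅕ + m/5) = 11/5 + m/5)
v(P) = 289 (v(P) = (-4*(-4) + 1)² = (16 + 1)² = 17² = 289)
317 + v(Z(7)) = 317 + 289 = 606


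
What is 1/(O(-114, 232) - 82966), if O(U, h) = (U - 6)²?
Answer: -1/68566 ≈ -1.4584e-5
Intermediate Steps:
O(U, h) = (-6 + U)²
1/(O(-114, 232) - 82966) = 1/((-6 - 114)² - 82966) = 1/((-120)² - 82966) = 1/(14400 - 82966) = 1/(-68566) = -1/68566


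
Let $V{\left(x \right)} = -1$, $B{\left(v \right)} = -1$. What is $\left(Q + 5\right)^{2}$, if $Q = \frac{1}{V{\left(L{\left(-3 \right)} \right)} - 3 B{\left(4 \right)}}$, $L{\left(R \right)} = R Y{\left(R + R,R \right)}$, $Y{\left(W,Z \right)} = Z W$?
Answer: $\frac{121}{4} \approx 30.25$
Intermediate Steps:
$Y{\left(W,Z \right)} = W Z$
$L{\left(R \right)} = 2 R^{3}$ ($L{\left(R \right)} = R \left(R + R\right) R = R 2 R R = R 2 R^{2} = 2 R^{3}$)
$Q = \frac{1}{2}$ ($Q = \frac{1}{-1 - -3} = \frac{1}{-1 + 3} = \frac{1}{2} \approx 0.5$)
$\left(Q + 5\right)^{2} = \left(\frac{1}{2} + 5\right)^{2} = \left(\frac{11}{2}\right)^{2} = \frac{121}{4}$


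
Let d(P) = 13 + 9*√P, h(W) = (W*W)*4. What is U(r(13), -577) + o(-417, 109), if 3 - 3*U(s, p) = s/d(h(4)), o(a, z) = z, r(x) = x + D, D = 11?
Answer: 9342/85 ≈ 109.91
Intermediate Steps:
h(W) = 4*W² (h(W) = W²*4 = 4*W²)
r(x) = 11 + x (r(x) = x + 11 = 11 + x)
U(s, p) = 1 - s/255 (U(s, p) = 1 - s/(3*(13 + 9*√(4*4²))) = 1 - s/(3*(13 + 9*√(4*16))) = 1 - s/(3*(13 + 9*√64)) = 1 - s/(3*(13 + 9*8)) = 1 - s/(3*(13 + 72)) = 1 - s/(3*85) = 1 - s/255)
U(r(13), -577) + o(-417, 109) = (1 - (11 + 13)/255) + 109 = (1 - 1/255*24) + 109 = (1 - 8/85) + 109 = 77/85 + 109 = 9342/85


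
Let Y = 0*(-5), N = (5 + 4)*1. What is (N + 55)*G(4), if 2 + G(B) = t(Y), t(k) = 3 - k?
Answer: 64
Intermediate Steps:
N = 9 (N = 9*1 = 9)
Y = 0
G(B) = 1 (G(B) = -2 + (3 - 1*0) = -2 + (3 + 0) = -2 + 3 = 1)
(N + 55)*G(4) = (9 + 55)*1 = 64*1 = 64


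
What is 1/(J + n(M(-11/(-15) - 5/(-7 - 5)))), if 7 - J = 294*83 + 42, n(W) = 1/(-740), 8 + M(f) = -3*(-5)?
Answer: -740/18083381 ≈ -4.0922e-5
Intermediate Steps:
M(f) = 7 (M(f) = -8 - 3*(-5) = -8 + 15 = 7)
n(W) = -1/740
J = -24437 (J = 7 - (294*83 + 42) = 7 - (24402 + 42) = 7 - 1*24444 = 7 - 24444 = -24437)
1/(J + n(M(-11/(-15) - 5/(-7 - 5)))) = 1/(-24437 - 1/740) = 1/(-18083381/740) = -740/18083381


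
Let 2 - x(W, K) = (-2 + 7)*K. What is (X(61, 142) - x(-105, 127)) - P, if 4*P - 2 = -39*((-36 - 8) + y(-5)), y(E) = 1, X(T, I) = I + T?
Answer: 1665/4 ≈ 416.25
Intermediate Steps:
x(W, K) = 2 - 5*K (x(W, K) = 2 - (-2 + 7)*K = 2 - 5*K)
P = 1679/4 (P = ½ + (-39*((-36 - 8) + 1))/4 = ½ + (-39*(-44 + 1))/4 = ½ + (-39*(-43))/4 = ½ + (¼)*1677 = ½ + 1677/4 = 1679/4 ≈ 419.75)
(X(61, 142) - x(-105, 127)) - P = ((142 + 61) - (2 - 5*127)) - 1*1679/4 = (203 - (2 - 635)) - 1679/4 = (203 - 1*(-633)) - 1679/4 = (203 + 633) - 1679/4 = 836 - 1679/4 = 1665/4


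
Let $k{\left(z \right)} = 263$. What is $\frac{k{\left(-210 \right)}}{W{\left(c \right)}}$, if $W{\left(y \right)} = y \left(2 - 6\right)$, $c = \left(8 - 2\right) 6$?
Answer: $- \frac{263}{144} \approx -1.8264$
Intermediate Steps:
$c = 36$ ($c = 6 \cdot 6 = 36$)
$W{\left(y \right)} = - 4 y$ ($W{\left(y \right)} = y \left(-4\right) = - 4 y$)
$\frac{k{\left(-210 \right)}}{W{\left(c \right)}} = \frac{263}{\left(-4\right) 36} = \frac{263}{-144} = 263 \left(- \frac{1}{144}\right) = - \frac{263}{144}$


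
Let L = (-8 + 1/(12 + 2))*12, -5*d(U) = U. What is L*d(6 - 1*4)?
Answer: 1332/35 ≈ 38.057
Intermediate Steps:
d(U) = -U/5
L = -666/7 (L = (-8 + 1/14)*12 = -111/14*12 = -666/7 ≈ -95.143)
L*d(6 - 1*4) = -(-666)*(6 - 1*4)/35 = -(-666)*(6 - 4)/35 = -(-666)*2/35 = -666/7*(-⅖) = 1332/35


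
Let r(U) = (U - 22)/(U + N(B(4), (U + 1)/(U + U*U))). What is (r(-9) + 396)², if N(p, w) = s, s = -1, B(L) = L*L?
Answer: 15928081/100 ≈ 1.5928e+5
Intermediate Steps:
B(L) = L²
N(p, w) = -1
r(U) = (-22 + U)/(-1 + U) (r(U) = (U - 22)/(U - 1) = (-22 + U)/(-1 + U))
(r(-9) + 396)² = ((-22 - 9)/(-1 - 9) + 396)² = (-31/(-10) + 396)² = (-⅒*(-31) + 396)² = (31/10 + 396)² = (3991/10)² = 15928081/100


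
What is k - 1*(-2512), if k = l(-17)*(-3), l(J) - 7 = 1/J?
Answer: 42350/17 ≈ 2491.2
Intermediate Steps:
l(J) = 7 + 1/J
k = -354/17 (k = (7 + 1/(-17))*(-3) = (7 - 1/17)*(-3) = (118/17)*(-3) = -354/17 ≈ -20.824)
k - 1*(-2512) = -354/17 - 1*(-2512) = -354/17 + 2512 = 42350/17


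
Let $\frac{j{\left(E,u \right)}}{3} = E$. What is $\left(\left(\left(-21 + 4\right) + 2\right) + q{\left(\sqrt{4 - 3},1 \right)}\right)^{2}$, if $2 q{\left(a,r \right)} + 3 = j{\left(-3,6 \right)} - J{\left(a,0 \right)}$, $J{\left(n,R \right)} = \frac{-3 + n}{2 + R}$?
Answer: $\frac{1681}{4} \approx 420.25$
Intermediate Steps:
$J{\left(n,R \right)} = \frac{-3 + n}{2 + R}$
$j{\left(E,u \right)} = 3 E$
$q{\left(a,r \right)} = - \frac{21}{4} - \frac{a}{4}$ ($q{\left(a,r \right)} = - \frac{3}{2} + \frac{3 \left(-3\right) - \frac{-3 + a}{2 + 0}}{2} = - \frac{3}{2} + \frac{-9 - \frac{-3 + a}{2}}{2} = - \frac{3}{2} + \frac{-9 - \left(- \frac{3}{2} + \frac{a}{2}\right)}{2} = - \frac{3}{2} + \frac{- \frac{15}{2} - \frac{a}{2}}{2} = - \frac{3}{2} - \left(\frac{15}{4} + \frac{a}{4}\right) = - \frac{21}{4} - \frac{a}{4}$)
$\left(\left(\left(-21 + 4\right) + 2\right) + q{\left(\sqrt{4 - 3},1 \right)}\right)^{2} = \left(\left(\left(-21 + 4\right) + 2\right) - \left(\frac{21}{4} + \frac{\sqrt{4 - 3}}{4}\right)\right)^{2} = \left(\left(-17 + 2\right) - \left(\frac{21}{4} + \frac{\sqrt{1}}{4}\right)\right)^{2} = \left(-15 - \frac{11}{2}\right)^{2} = \left(- \frac{41}{2}\right)^{2} = \frac{1681}{4}$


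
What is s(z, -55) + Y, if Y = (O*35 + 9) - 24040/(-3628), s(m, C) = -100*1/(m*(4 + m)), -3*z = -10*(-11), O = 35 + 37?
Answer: 1239558392/488873 ≈ 2535.5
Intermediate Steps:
O = 72
z = -110/3 (z = -(-10)*(-11)/3 = -⅓*110 = -110/3 ≈ -36.667)
s(m, C) = -100/(m*(4 + m))
Y = 2299813/907 (Y = (72*35 + 9) - 24040/(-3628) = (2520 + 9) - 24040*(-1)/3628 = 2529 - 1*(-6010/907) = 2529 + 6010/907 = 2299813/907 ≈ 2535.6)
s(z, -55) + Y = -100/((-110/3)*(4 - 110/3)) + 2299813/907 = -100*(-3/110)/(-98/3) + 2299813/907 = -100*(-3/110)*(-3/98) + 2299813/907 = -45/539 + 2299813/907 = 1239558392/488873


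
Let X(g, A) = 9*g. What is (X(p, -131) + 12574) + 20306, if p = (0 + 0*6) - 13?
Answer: 32763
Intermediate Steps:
p = -13 (p = (0 + 0) - 13 = 0 - 13 = -13)
(X(p, -131) + 12574) + 20306 = (9*(-13) + 12574) + 20306 = (-117 + 12574) + 20306 = 12457 + 20306 = 32763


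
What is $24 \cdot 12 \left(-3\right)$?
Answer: $-864$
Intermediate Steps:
$24 \cdot 12 \left(-3\right) = 288 \left(-3\right) = -864$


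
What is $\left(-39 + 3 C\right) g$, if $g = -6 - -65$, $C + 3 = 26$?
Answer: $1770$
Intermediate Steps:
$C = 23$ ($C = -3 + 26 = 23$)
$g = 59$ ($g = -6 + 65 = 59$)
$\left(-39 + 3 C\right) g = \left(-39 + 3 \cdot 23\right) 59 = \left(-39 + 69\right) 59 = 30 \cdot 59 = 1770$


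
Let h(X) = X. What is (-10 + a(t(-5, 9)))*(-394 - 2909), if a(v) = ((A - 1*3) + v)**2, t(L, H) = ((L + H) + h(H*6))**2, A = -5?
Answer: -37200783978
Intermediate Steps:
t(L, H) = (L + 7*H)**2 (t(L, H) = ((L + H) + H*6)**2 = ((H + L) + 6*H)**2 = (L + 7*H)**2)
a(v) = (-8 + v)**2 (a(v) = ((-5 - 1*3) + v)**2 = ((-5 - 3) + v)**2 = (-8 + v)**2)
(-10 + a(t(-5, 9)))*(-394 - 2909) = (-10 + (-8 + (-5 + 7*9)**2)**2)*(-394 - 2909) = (-10 + (-8 + (-5 + 63)**2)**2)*(-3303) = (-10 + (-8 + 58**2)**2)*(-3303) = (-10 + (-8 + 3364)**2)*(-3303) = (-10 + 3356**2)*(-3303) = (-10 + 11262736)*(-3303) = 11262726*(-3303) = -37200783978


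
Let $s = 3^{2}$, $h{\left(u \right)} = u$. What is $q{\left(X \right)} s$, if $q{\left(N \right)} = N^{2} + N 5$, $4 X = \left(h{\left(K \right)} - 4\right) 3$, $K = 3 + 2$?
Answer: $\frac{621}{16} \approx 38.813$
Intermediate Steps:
$K = 5$
$X = \frac{3}{4}$ ($X = \frac{\left(5 - 4\right) 3}{4} = \frac{1 \cdot 3}{4} = \frac{1}{4} \cdot 3 = \frac{3}{4} \approx 0.75$)
$s = 9$
$q{\left(N \right)} = N^{2} + 5 N$
$q{\left(X \right)} s = \frac{3 \left(5 + \frac{3}{4}\right)}{4} \cdot 9 = \frac{3}{4} \cdot \frac{23}{4} \cdot 9 = \frac{69}{16} \cdot 9 = \frac{621}{16}$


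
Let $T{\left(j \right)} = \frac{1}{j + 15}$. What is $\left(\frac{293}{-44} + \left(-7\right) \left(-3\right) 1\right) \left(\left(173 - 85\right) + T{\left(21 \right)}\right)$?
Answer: $\frac{1999639}{1584} \approx 1262.4$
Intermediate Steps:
$T{\left(j \right)} = \frac{1}{15 + j}$
$\left(\frac{293}{-44} + \left(-7\right) \left(-3\right) 1\right) \left(\left(173 - 85\right) + T{\left(21 \right)}\right) = \left(\frac{293}{-44} + \left(-7\right) \left(-3\right) 1\right) \left(\left(173 - 85\right) + \frac{1}{15 + 21}\right) = \left(293 \left(- \frac{1}{44}\right) + 21 \cdot 1\right) \left(88 + \frac{1}{36}\right) = \left(- \frac{293}{44} + 21\right) \left(88 + \frac{1}{36}\right) = \frac{631}{44} \cdot \frac{3169}{36} = \frac{1999639}{1584}$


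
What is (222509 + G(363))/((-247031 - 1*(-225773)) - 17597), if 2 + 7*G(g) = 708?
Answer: -1558269/271985 ≈ -5.7292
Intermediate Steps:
G(g) = 706/7 (G(g) = -2/7 + (1/7)*708 = -2/7 + 708/7 = 706/7)
(222509 + G(363))/((-247031 - 1*(-225773)) - 17597) = (222509 + 706/7)/((-247031 - 1*(-225773)) - 17597) = 1558269/(7*((-247031 + 225773) - 17597)) = 1558269/(7*(-21258 - 17597)) = (1558269/7)/(-38855) = (1558269/7)*(-1/38855) = -1558269/271985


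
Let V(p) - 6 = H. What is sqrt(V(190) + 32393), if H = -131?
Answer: 2*sqrt(8067) ≈ 179.63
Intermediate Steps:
V(p) = -125 (V(p) = 6 - 131 = -125)
sqrt(V(190) + 32393) = sqrt(-125 + 32393) = sqrt(32268) = 2*sqrt(8067)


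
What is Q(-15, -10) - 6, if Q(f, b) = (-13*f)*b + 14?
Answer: -1942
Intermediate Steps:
Q(f, b) = 14 - 13*b*f (Q(f, b) = -13*b*f + 14 = 14 - 13*b*f)
Q(-15, -10) - 6 = (14 - 13*(-10)*(-15)) - 6 = (14 - 1950) - 6 = -1936 - 6 = -1942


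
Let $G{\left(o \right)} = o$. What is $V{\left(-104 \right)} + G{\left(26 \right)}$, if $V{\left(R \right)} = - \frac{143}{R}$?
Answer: $\frac{219}{8} \approx 27.375$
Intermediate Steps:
$V{\left(-104 \right)} + G{\left(26 \right)} = - \frac{143}{-104} + 26 = \left(-143\right) \left(- \frac{1}{104}\right) + 26 = \frac{11}{8} + 26 = \frac{219}{8}$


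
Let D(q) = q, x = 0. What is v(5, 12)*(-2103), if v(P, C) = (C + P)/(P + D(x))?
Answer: -35751/5 ≈ -7150.2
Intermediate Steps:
v(P, C) = (C + P)/P (v(P, C) = (C + P)/(P + 0) = (C + P)/P)
v(5, 12)*(-2103) = ((12 + 5)/5)*(-2103) = ((1/5)*17)*(-2103) = (17/5)*(-2103) = -35751/5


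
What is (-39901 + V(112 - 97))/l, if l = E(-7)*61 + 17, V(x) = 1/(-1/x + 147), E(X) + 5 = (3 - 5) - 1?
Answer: 87941789/1038084 ≈ 84.715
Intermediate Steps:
E(X) = -8 (E(X) = -5 + ((3 - 5) - 1) = -5 + (-2 - 1) = -5 - 3 = -8)
V(x) = 1/(147 - 1/x)
l = -471 (l = -8*61 + 17 = -488 + 17 = -471)
(-39901 + V(112 - 97))/l = (-39901 + (112 - 97)/(-1 + 147*(112 - 97)))/(-471) = (-39901 + 15/(-1 + 147*15))*(-1/471) = (-39901 + 15/(-1 + 2205))*(-1/471) = (-39901 + 15/2204)*(-1/471) = -87941789/2204*(-1/471) = 87941789/1038084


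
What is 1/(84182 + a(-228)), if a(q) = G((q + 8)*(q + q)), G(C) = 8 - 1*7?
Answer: 1/84183 ≈ 1.1879e-5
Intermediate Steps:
G(C) = 1 (G(C) = 8 - 7 = 1)
a(q) = 1
1/(84182 + a(-228)) = 1/(84182 + 1) = 1/84183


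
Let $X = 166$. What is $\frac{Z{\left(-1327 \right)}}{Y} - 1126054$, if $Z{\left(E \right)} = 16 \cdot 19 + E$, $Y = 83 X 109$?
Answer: $- \frac{1691110150331}{1501802} \approx -1.1261 \cdot 10^{6}$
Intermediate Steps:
$Y = 1501802$ ($Y = 83 \cdot 166 \cdot 109 = 13778 \cdot 109 = 1501802$)
$Z{\left(E \right)} = 304 + E$
$\frac{Z{\left(-1327 \right)}}{Y} - 1126054 = \frac{304 - 1327}{1501802} - 1126054 = \left(-1023\right) \frac{1}{1501802} - 1126054 = - \frac{1023}{1501802} - 1126054 = - \frac{1691110150331}{1501802}$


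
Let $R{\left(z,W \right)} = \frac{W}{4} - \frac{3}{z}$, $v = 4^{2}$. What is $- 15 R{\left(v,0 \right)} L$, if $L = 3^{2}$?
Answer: $\frac{405}{16} \approx 25.313$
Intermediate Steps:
$v = 16$
$L = 9$
$R{\left(z,W \right)} = - \frac{3}{z} + \frac{W}{4}$ ($R{\left(z,W \right)} = W \frac{1}{4} - \frac{3}{z} = \frac{W}{4} - \frac{3}{z} = - \frac{3}{z} + \frac{W}{4}$)
$- 15 R{\left(v,0 \right)} L = - 15 \left(- \frac{3}{16} + \frac{1}{4} \cdot 0\right) 9 = - 15 \left(\left(-3\right) \frac{1}{16} + 0\right) 9 = - 15 \left(- \frac{3}{16} + 0\right) 9 = \left(-15\right) \left(- \frac{3}{16}\right) 9 = \frac{45}{16} \cdot 9 = \frac{405}{16}$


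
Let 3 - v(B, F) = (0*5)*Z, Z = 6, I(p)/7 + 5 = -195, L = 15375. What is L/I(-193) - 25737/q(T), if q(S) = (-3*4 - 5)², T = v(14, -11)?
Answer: -1619007/16184 ≈ -100.04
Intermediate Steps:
I(p) = -1400 (I(p) = -35 + 7*(-195) = -35 - 1365 = -1400)
v(B, F) = 3 (v(B, F) = 3 - 0*5*6 = 3 - 0*6 = 3 - 1*0 = 3 + 0 = 3)
T = 3
q(S) = 289 (q(S) = (-12 - 5)² = (-17)² = 289)
L/I(-193) - 25737/q(T) = 15375/(-1400) - 25737/289 = 15375*(-1/1400) - 25737*1/289 = -615/56 - 25737/289 = -1619007/16184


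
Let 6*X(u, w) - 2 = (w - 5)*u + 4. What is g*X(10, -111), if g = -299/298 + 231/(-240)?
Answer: 4506947/11920 ≈ 378.10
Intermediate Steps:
g = -23433/11920 (g = -299*1/298 + 231*(-1/240) = -299/298 - 77/80 = -23433/11920 ≈ -1.9659)
X(u, w) = 1 + u*(-5 + w)/6 (X(u, w) = ⅓ + ((w - 5)*u + 4)/6 = ⅓ + ((-5 + w)*u + 4)/6 = ⅓ + (u*(-5 + w) + 4)/6 = ⅓ + (4 + u*(-5 + w))/6 = ⅓ + (⅔ + u*(-5 + w)/6) = 1 + u*(-5 + w)/6)
g*X(10, -111) = -23433*(1 - ⅚*10 + (⅙)*10*(-111))/11920 = -23433*(1 - 25/3 - 185)/11920 = -23433/11920*(-577/3) = 4506947/11920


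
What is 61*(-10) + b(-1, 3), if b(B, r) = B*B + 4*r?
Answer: -597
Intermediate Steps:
b(B, r) = B² + 4*r
61*(-10) + b(-1, 3) = 61*(-10) + ((-1)² + 4*3) = -610 + (1 + 12) = -610 + 13 = -597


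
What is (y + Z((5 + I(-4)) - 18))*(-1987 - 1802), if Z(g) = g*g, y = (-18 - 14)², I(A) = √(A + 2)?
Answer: -4512699 + 98514*I*√2 ≈ -4.5127e+6 + 1.3932e+5*I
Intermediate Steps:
I(A) = √(2 + A)
y = 1024 (y = (-32)² = 1024)
Z(g) = g²
(y + Z((5 + I(-4)) - 18))*(-1987 - 1802) = (1024 + ((5 + √(2 - 4)) - 18)²)*(-1987 - 1802) = (1024 + ((5 + √(-2)) - 18)²)*(-3789) = (1024 + ((5 + I*√2) - 18)²)*(-3789) = (1024 + (-13 + I*√2)²)*(-3789) = -3879936 - 3789*(-13 + I*√2)²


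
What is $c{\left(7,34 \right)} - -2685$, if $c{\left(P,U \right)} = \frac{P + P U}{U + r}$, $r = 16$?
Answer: $\frac{26899}{10} \approx 2689.9$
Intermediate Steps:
$c{\left(P,U \right)} = \frac{P + P U}{16 + U}$ ($c{\left(P,U \right)} = \frac{P + P U}{U + 16} = \frac{P + P U}{16 + U}$)
$c{\left(7,34 \right)} - -2685 = \frac{7 \left(1 + 34\right)}{16 + 34} - -2685 = 7 \cdot \frac{1}{50} \cdot 35 + 2685 = \frac{49}{10} + 2685 = \frac{26899}{10}$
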